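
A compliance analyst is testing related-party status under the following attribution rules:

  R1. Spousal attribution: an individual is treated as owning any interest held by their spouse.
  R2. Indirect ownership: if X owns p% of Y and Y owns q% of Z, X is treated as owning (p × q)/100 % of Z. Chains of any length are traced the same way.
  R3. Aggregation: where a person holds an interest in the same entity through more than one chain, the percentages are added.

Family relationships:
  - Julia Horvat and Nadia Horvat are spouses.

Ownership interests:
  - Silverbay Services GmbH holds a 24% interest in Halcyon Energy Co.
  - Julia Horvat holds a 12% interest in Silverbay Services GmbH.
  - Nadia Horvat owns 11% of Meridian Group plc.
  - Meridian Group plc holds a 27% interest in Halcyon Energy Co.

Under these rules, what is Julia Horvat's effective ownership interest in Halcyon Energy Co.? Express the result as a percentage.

By spousal attribution (R1), Julia Horvat is treated as owning Nadia Horvat's 11% interest in Meridian Group plc.
Chain via Silverbay Services GmbH (R2): 12% × 24% = 2.88% of Halcyon Energy Co.
Chain via Meridian Group plc (R2): 11% × 27% = 2.97% of Halcyon Energy Co.
Aggregating (R3): 2.88% + 2.97% = 5.85%.

5.85%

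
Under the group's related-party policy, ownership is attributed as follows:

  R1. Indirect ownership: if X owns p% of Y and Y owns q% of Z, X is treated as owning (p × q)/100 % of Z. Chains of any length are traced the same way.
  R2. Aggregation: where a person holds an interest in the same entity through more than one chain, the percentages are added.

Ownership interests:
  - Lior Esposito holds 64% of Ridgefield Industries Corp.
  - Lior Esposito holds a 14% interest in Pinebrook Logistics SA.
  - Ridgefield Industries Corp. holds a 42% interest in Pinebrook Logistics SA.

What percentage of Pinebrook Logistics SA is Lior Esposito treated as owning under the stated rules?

40.88%

Chain via Ridgefield Industries Corp. (R1): 64% × 42% = 26.88% of Pinebrook Logistics SA.
Direct interest in Pinebrook Logistics SA: 14%.
Aggregating (R2): 26.88% + 14% = 40.88%.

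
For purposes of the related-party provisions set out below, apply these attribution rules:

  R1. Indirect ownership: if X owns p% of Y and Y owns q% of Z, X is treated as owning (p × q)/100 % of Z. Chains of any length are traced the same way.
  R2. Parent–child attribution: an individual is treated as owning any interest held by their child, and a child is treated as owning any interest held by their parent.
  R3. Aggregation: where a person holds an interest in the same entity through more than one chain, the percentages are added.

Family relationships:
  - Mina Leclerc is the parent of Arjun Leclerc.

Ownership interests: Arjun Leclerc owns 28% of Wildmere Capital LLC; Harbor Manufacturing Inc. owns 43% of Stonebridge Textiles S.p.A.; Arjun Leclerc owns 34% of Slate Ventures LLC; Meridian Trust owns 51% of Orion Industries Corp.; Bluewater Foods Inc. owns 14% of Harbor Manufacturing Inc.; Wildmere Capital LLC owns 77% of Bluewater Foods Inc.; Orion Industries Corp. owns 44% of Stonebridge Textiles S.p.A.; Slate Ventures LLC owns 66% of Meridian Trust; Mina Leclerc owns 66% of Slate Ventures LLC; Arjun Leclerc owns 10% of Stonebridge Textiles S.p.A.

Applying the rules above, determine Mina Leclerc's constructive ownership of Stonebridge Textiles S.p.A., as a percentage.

26.108312%

By parent–child attribution (R2), Mina Leclerc is treated as also owning Arjun Leclerc's interest in Slate Ventures LLC, giving 66% + 34% = 100%.
By parent–child attribution (R2), Mina Leclerc is treated as owning Arjun Leclerc's 28% interest in Wildmere Capital LLC.
By parent–child attribution (R2), Mina Leclerc is treated as owning Arjun Leclerc's 10% interest in Stonebridge Textiles S.p.A.
Chain via Slate Ventures LLC → Meridian Trust → Orion Industries Corp. (R1): 100% × 66% × 51% × 44% = 14.8104% of Stonebridge Textiles S.p.A.
Chain via Wildmere Capital LLC → Bluewater Foods Inc. → Harbor Manufacturing Inc. (R1): 28% × 77% × 14% × 43% = 1.297912% of Stonebridge Textiles S.p.A.
Direct interest in Stonebridge Textiles S.p.A: 10%.
Aggregating (R3): 14.8104% + 1.297912% + 10% = 26.108312%.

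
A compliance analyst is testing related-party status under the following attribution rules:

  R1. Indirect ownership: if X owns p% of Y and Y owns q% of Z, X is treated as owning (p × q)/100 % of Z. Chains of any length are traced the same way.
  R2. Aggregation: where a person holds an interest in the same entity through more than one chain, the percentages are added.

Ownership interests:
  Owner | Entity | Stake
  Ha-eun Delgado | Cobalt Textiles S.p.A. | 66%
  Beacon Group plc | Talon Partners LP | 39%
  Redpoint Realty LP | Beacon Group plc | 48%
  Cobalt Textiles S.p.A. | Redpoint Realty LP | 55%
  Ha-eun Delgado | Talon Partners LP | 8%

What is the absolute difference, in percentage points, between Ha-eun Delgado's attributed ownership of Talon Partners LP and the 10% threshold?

Chain via Cobalt Textiles S.p.A. → Redpoint Realty LP → Beacon Group plc (R1): 66% × 55% × 48% × 39% = 6.79536% of Talon Partners LP.
Direct interest in Talon Partners LP: 8%.
Aggregating (R2): 6.79536% + 8% = 14.79536%.
14.79536% exceeds the 10% threshold by 4.79536 percentage points.

4.79536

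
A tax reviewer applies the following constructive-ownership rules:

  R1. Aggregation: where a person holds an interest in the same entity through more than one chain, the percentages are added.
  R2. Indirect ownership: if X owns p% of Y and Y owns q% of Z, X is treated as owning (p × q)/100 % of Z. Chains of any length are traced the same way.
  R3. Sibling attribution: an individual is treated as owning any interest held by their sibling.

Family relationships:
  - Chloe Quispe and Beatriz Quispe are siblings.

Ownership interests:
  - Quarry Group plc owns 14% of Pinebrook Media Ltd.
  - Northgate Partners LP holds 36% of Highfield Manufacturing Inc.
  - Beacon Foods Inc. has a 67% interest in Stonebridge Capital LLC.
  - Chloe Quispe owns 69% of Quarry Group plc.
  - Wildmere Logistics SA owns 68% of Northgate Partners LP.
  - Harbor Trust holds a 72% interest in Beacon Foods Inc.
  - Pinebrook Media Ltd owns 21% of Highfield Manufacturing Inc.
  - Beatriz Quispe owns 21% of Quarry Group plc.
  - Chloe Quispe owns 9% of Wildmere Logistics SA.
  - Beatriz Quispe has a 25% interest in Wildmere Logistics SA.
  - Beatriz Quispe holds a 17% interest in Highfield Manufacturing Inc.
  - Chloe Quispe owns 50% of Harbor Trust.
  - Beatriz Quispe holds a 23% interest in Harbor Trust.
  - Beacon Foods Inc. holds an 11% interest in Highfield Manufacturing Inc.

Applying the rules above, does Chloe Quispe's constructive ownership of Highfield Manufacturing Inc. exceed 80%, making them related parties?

No

By sibling attribution (R3), Chloe Quispe is treated as also owning Beatriz Quispe's interest in Wildmere Logistics SA, giving 9% + 25% = 34%.
By sibling attribution (R3), Chloe Quispe is treated as also owning Beatriz Quispe's interest in Quarry Group plc, giving 69% + 21% = 90%.
By sibling attribution (R3), Chloe Quispe is treated as also owning Beatriz Quispe's interest in Harbor Trust, giving 50% + 23% = 73%.
By sibling attribution (R3), Chloe Quispe is treated as owning Beatriz Quispe's 17% interest in Highfield Manufacturing Inc.
Chain via Wildmere Logistics SA → Northgate Partners LP (R2): 34% × 68% × 36% = 8.3232% of Highfield Manufacturing Inc.
Chain via Quarry Group plc → Pinebrook Media Ltd (R2): 90% × 14% × 21% = 2.646% of Highfield Manufacturing Inc.
Chain via Harbor Trust → Beacon Foods Inc. (R2): 73% × 72% × 11% = 5.7816% of Highfield Manufacturing Inc.
Direct interest in Highfield Manufacturing Inc: 17%.
Aggregating (R1): 8.3232% + 2.646% + 5.7816% + 17% = 33.7508%.
33.7508% does not exceed the 80% threshold, so Chloe is not a related party to Highfield Manufacturing Inc.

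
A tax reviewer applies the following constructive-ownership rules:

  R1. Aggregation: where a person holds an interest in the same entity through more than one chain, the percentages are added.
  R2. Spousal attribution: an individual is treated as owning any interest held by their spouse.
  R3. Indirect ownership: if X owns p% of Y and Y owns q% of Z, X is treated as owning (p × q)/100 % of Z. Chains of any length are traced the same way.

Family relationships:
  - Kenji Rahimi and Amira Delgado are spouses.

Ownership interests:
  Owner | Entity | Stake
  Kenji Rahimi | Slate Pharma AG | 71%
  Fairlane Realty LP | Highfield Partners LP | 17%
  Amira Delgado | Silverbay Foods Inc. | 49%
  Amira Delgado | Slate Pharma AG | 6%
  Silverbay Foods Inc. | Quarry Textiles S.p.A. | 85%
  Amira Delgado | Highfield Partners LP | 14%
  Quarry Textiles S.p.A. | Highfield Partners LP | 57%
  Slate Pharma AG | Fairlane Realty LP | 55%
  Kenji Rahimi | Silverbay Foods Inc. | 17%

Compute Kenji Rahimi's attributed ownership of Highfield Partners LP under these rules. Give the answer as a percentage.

53.1765%

By spousal attribution (R2), Kenji Rahimi is treated as also owning Amira Delgado's interest in Silverbay Foods Inc, giving 17% + 49% = 66%.
By spousal attribution (R2), Kenji Rahimi is treated as also owning Amira Delgado's interest in Slate Pharma AG, giving 71% + 6% = 77%.
By spousal attribution (R2), Kenji Rahimi is treated as owning Amira Delgado's 14% interest in Highfield Partners LP.
Chain via Silverbay Foods Inc. → Quarry Textiles S.p.A. (R3): 66% × 85% × 57% = 31.977% of Highfield Partners LP.
Chain via Slate Pharma AG → Fairlane Realty LP (R3): 77% × 55% × 17% = 7.1995% of Highfield Partners LP.
Direct interest in Highfield Partners LP: 14%.
Aggregating (R1): 31.977% + 7.1995% + 14% = 53.1765%.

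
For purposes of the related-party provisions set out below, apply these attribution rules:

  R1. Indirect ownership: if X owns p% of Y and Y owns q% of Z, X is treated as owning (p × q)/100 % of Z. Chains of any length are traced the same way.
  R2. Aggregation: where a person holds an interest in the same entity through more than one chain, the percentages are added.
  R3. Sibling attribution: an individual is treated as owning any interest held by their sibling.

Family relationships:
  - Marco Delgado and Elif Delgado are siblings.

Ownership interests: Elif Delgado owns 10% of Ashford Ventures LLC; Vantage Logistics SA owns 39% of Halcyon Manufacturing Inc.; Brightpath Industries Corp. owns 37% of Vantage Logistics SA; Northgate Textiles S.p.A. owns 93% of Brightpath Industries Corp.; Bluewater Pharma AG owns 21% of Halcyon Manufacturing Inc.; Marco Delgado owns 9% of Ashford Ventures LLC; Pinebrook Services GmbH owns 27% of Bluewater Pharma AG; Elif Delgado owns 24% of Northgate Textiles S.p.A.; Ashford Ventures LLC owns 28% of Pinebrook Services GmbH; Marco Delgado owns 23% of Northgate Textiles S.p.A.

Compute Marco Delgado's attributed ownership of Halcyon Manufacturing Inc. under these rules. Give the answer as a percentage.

6.608997%

By sibling attribution (R3), Marco Delgado is treated as also owning Elif Delgado's interest in Ashford Ventures LLC, giving 9% + 10% = 19%.
By sibling attribution (R3), Marco Delgado is treated as also owning Elif Delgado's interest in Northgate Textiles S.p.A, giving 23% + 24% = 47%.
Chain via Ashford Ventures LLC → Pinebrook Services GmbH → Bluewater Pharma AG (R1): 19% × 28% × 27% × 21% = 0.301644% of Halcyon Manufacturing Inc.
Chain via Northgate Textiles S.p.A. → Brightpath Industries Corp. → Vantage Logistics SA (R1): 47% × 93% × 37% × 39% = 6.307353% of Halcyon Manufacturing Inc.
Aggregating (R2): 0.301644% + 6.307353% = 6.608997%.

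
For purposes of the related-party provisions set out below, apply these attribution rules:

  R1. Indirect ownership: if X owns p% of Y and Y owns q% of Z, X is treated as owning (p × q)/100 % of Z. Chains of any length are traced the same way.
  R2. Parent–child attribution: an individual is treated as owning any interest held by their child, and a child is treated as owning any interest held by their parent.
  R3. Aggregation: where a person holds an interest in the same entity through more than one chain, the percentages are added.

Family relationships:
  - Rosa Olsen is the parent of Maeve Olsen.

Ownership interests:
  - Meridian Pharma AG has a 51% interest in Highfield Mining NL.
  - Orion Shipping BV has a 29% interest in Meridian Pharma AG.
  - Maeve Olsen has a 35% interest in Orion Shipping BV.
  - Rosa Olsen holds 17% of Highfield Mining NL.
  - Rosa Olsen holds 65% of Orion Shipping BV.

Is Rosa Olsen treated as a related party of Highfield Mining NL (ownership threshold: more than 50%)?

By parent–child attribution (R2), Rosa Olsen is treated as also owning Maeve Olsen's interest in Orion Shipping BV, giving 65% + 35% = 100%.
Chain via Orion Shipping BV → Meridian Pharma AG (R1): 100% × 29% × 51% = 14.79% of Highfield Mining NL.
Direct interest in Highfield Mining NL: 17%.
Aggregating (R3): 14.79% + 17% = 31.79%.
31.79% does not exceed the 50% threshold, so Rosa is not a related party to Highfield Mining NL.

No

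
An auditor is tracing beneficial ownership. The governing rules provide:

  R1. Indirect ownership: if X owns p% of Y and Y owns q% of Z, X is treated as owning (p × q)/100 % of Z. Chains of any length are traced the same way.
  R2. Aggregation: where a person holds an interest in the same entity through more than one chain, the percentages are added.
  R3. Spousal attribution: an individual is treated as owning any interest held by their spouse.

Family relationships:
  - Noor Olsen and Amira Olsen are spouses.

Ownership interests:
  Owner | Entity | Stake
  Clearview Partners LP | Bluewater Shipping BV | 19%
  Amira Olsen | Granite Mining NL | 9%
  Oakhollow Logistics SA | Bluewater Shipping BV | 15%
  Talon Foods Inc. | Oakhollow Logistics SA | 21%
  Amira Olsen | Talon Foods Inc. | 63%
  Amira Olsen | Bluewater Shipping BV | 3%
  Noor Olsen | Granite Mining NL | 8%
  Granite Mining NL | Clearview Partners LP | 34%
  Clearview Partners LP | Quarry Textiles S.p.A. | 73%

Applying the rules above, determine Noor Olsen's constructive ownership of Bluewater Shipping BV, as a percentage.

6.0827%

By spousal attribution (R3), Noor Olsen is treated as also owning Amira Olsen's interest in Granite Mining NL, giving 8% + 9% = 17%.
By spousal attribution (R3), Noor Olsen is treated as owning Amira Olsen's 63% interest in Talon Foods Inc.
By spousal attribution (R3), Noor Olsen is treated as owning Amira Olsen's 3% interest in Bluewater Shipping BV.
Chain via Granite Mining NL → Clearview Partners LP (R1): 17% × 34% × 19% = 1.0982% of Bluewater Shipping BV.
Chain via Talon Foods Inc. → Oakhollow Logistics SA (R1): 63% × 21% × 15% = 1.9845% of Bluewater Shipping BV.
Direct interest in Bluewater Shipping BV: 3%.
Aggregating (R2): 1.0982% + 1.9845% + 3% = 6.0827%.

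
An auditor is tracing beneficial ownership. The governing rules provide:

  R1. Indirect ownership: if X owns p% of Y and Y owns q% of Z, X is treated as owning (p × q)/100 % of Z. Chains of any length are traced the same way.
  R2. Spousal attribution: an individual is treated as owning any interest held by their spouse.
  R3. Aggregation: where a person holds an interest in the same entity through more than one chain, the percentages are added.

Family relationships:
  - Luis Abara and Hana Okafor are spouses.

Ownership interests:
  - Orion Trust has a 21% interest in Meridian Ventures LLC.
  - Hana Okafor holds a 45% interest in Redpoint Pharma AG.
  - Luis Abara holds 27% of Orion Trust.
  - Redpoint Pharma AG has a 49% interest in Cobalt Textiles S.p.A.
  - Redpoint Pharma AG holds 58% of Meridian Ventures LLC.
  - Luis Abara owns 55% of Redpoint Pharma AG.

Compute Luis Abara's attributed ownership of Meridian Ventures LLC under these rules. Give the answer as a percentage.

63.67%

By spousal attribution (R2), Luis Abara is treated as also owning Hana Okafor's interest in Redpoint Pharma AG, giving 55% + 45% = 100%.
Chain via Redpoint Pharma AG (R1): 100% × 58% = 58% of Meridian Ventures LLC.
Chain via Orion Trust (R1): 27% × 21% = 5.67% of Meridian Ventures LLC.
Aggregating (R3): 58% + 5.67% = 63.67%.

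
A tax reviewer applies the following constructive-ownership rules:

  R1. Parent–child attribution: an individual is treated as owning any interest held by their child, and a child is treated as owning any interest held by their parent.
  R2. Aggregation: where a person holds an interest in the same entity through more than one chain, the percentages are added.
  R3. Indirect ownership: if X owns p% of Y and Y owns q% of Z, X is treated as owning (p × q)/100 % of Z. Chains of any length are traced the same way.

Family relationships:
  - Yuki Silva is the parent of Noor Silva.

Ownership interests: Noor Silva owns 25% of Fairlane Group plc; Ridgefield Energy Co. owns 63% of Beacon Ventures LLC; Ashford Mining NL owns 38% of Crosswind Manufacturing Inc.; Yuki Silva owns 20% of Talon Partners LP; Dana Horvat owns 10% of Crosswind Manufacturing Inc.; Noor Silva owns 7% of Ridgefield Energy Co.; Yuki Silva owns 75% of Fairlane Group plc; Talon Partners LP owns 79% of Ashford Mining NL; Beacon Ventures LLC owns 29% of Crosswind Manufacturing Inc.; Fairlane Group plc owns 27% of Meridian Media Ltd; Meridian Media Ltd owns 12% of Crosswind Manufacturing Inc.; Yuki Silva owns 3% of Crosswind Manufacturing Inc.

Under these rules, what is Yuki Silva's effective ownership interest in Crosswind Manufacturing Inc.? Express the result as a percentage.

By parent–child attribution (R1), Yuki Silva is treated as also owning Noor Silva's interest in Fairlane Group plc, giving 75% + 25% = 100%.
By parent–child attribution (R1), Yuki Silva is treated as owning Noor Silva's 7% interest in Ridgefield Energy Co.
Chain via Talon Partners LP → Ashford Mining NL (R3): 20% × 79% × 38% = 6.004% of Crosswind Manufacturing Inc.
Chain via Fairlane Group plc → Meridian Media Ltd (R3): 100% × 27% × 12% = 3.24% of Crosswind Manufacturing Inc.
Direct interest in Crosswind Manufacturing Inc: 3%.
Chain via Ridgefield Energy Co. → Beacon Ventures LLC (R3): 7% × 63% × 29% = 1.2789% of Crosswind Manufacturing Inc.
Aggregating (R2): 6.004% + 3.24% + 3% + 1.2789% = 13.5229%.

13.5229%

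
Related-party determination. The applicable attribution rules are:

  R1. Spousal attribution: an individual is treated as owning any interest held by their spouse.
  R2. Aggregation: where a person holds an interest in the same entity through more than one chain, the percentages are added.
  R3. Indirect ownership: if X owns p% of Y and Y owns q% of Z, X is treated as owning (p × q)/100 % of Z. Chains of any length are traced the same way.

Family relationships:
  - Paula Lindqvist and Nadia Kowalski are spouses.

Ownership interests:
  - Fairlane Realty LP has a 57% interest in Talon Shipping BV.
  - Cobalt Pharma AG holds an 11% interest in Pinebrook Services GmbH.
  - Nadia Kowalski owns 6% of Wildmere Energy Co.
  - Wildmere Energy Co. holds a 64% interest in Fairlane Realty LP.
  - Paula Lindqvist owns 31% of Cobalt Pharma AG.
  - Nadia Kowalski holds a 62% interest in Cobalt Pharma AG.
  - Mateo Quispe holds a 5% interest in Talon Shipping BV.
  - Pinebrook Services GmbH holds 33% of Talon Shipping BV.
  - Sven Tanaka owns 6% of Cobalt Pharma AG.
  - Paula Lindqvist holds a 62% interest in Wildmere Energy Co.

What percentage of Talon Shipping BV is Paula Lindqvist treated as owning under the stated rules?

28.1823%

By spousal attribution (R1), Paula Lindqvist is treated as also owning Nadia Kowalski's interest in Wildmere Energy Co, giving 62% + 6% = 68%.
By spousal attribution (R1), Paula Lindqvist is treated as also owning Nadia Kowalski's interest in Cobalt Pharma AG, giving 31% + 62% = 93%.
Chain via Wildmere Energy Co. → Fairlane Realty LP (R3): 68% × 64% × 57% = 24.8064% of Talon Shipping BV.
Chain via Cobalt Pharma AG → Pinebrook Services GmbH (R3): 93% × 11% × 33% = 3.3759% of Talon Shipping BV.
Aggregating (R2): 24.8064% + 3.3759% = 28.1823%.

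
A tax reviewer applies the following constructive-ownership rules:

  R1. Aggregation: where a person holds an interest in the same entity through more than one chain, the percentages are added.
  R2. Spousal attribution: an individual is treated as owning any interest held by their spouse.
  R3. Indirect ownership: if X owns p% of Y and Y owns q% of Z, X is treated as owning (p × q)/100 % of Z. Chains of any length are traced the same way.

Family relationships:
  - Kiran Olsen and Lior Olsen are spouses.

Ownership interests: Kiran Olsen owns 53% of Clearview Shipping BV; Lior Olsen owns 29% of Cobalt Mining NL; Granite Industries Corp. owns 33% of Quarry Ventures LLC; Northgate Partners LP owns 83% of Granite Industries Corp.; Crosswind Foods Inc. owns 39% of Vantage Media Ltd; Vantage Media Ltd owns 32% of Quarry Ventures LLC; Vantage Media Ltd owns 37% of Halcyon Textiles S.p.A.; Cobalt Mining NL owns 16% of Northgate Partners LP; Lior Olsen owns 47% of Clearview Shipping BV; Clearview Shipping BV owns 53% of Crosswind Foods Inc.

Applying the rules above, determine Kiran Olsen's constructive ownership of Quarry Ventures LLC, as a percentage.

By spousal attribution (R2), Kiran Olsen is treated as also owning Lior Olsen's interest in Clearview Shipping BV, giving 53% + 47% = 100%.
By spousal attribution (R2), Kiran Olsen is treated as owning Lior Olsen's 29% interest in Cobalt Mining NL.
Chain via Clearview Shipping BV → Crosswind Foods Inc. → Vantage Media Ltd (R3): 100% × 53% × 39% × 32% = 6.6144% of Quarry Ventures LLC.
Chain via Cobalt Mining NL → Northgate Partners LP → Granite Industries Corp. (R3): 29% × 16% × 83% × 33% = 1.270896% of Quarry Ventures LLC.
Aggregating (R1): 6.6144% + 1.270896% = 7.885296%.

7.885296%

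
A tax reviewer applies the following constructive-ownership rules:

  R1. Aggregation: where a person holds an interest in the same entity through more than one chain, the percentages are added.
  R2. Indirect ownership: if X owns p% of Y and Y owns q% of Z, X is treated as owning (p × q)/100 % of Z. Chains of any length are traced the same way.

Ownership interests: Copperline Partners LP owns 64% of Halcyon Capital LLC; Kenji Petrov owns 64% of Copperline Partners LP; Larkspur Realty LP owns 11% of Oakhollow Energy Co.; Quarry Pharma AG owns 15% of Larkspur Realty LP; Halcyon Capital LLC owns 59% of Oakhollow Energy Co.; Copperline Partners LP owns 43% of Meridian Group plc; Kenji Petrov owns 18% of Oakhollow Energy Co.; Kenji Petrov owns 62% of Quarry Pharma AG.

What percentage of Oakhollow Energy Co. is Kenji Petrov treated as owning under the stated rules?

43.1894%

Chain via Quarry Pharma AG → Larkspur Realty LP (R2): 62% × 15% × 11% = 1.023% of Oakhollow Energy Co.
Chain via Copperline Partners LP → Halcyon Capital LLC (R2): 64% × 64% × 59% = 24.1664% of Oakhollow Energy Co.
Direct interest in Oakhollow Energy Co: 18%.
Aggregating (R1): 1.023% + 24.1664% + 18% = 43.1894%.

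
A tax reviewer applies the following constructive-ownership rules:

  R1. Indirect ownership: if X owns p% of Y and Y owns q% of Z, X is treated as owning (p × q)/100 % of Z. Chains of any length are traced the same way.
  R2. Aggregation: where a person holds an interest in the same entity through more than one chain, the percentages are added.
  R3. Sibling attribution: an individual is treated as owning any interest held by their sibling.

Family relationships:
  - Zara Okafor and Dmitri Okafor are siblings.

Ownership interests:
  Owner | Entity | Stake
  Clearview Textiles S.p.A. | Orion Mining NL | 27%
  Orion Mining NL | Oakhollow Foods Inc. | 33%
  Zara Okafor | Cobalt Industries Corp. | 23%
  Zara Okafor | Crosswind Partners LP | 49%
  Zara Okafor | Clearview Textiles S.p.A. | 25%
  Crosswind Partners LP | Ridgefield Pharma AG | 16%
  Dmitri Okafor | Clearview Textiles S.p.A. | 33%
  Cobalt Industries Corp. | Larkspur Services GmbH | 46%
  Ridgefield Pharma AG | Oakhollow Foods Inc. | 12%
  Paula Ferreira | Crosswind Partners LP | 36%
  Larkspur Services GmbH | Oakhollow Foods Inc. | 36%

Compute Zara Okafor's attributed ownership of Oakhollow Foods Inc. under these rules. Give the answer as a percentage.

9.9174%

By sibling attribution (R3), Zara Okafor is treated as also owning Dmitri Okafor's interest in Clearview Textiles S.p.A, giving 25% + 33% = 58%.
Chain via Crosswind Partners LP → Ridgefield Pharma AG (R1): 49% × 16% × 12% = 0.9408% of Oakhollow Foods Inc.
Chain via Clearview Textiles S.p.A. → Orion Mining NL (R1): 58% × 27% × 33% = 5.1678% of Oakhollow Foods Inc.
Chain via Cobalt Industries Corp. → Larkspur Services GmbH (R1): 23% × 46% × 36% = 3.8088% of Oakhollow Foods Inc.
Aggregating (R2): 0.9408% + 5.1678% + 3.8088% = 9.9174%.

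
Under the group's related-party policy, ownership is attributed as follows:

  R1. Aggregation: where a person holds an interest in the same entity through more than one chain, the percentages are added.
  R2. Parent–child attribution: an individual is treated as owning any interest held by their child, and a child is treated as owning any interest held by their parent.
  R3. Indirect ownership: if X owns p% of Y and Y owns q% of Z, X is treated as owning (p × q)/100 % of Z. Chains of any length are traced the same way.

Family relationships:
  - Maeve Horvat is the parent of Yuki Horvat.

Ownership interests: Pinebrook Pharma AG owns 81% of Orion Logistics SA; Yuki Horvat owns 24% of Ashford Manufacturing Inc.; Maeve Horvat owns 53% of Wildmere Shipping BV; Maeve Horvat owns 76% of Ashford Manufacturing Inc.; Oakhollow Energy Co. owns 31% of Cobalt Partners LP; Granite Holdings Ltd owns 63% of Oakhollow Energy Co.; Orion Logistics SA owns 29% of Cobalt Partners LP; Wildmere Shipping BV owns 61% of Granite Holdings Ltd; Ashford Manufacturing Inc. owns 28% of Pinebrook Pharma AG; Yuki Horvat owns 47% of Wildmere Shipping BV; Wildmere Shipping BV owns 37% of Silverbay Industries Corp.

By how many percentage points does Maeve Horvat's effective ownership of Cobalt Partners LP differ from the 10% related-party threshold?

8.4905

By parent–child attribution (R2), Maeve Horvat is treated as also owning Yuki Horvat's interest in Ashford Manufacturing Inc, giving 76% + 24% = 100%.
By parent–child attribution (R2), Maeve Horvat is treated as also owning Yuki Horvat's interest in Wildmere Shipping BV, giving 53% + 47% = 100%.
Chain via Ashford Manufacturing Inc. → Pinebrook Pharma AG → Orion Logistics SA (R3): 100% × 28% × 81% × 29% = 6.5772% of Cobalt Partners LP.
Chain via Wildmere Shipping BV → Granite Holdings Ltd → Oakhollow Energy Co. (R3): 100% × 61% × 63% × 31% = 11.9133% of Cobalt Partners LP.
Aggregating (R1): 6.5772% + 11.9133% = 18.4905%.
18.4905% exceeds the 10% threshold by 8.4905 percentage points.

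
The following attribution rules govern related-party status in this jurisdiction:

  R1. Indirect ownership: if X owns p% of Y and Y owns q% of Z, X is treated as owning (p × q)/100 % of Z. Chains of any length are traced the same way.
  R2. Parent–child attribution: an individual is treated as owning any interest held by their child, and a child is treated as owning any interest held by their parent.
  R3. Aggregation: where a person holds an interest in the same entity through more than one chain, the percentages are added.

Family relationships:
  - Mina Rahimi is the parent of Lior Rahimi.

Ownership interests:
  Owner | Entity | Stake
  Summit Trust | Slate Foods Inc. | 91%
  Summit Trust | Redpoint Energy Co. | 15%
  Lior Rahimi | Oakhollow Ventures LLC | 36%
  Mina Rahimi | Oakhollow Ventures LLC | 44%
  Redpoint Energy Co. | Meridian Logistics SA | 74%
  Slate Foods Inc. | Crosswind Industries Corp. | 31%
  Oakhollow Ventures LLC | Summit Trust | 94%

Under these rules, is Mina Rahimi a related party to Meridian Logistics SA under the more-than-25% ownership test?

By parent–child attribution (R2), Mina Rahimi is treated as also owning Lior Rahimi's interest in Oakhollow Ventures LLC, giving 44% + 36% = 80%.
Chain via Oakhollow Ventures LLC → Summit Trust → Redpoint Energy Co. (R1): 80% × 94% × 15% × 74% = 8.3472% of Meridian Logistics SA.
8.3472% does not exceed the 25% threshold, so Mina is not a related party to Meridian Logistics SA.

No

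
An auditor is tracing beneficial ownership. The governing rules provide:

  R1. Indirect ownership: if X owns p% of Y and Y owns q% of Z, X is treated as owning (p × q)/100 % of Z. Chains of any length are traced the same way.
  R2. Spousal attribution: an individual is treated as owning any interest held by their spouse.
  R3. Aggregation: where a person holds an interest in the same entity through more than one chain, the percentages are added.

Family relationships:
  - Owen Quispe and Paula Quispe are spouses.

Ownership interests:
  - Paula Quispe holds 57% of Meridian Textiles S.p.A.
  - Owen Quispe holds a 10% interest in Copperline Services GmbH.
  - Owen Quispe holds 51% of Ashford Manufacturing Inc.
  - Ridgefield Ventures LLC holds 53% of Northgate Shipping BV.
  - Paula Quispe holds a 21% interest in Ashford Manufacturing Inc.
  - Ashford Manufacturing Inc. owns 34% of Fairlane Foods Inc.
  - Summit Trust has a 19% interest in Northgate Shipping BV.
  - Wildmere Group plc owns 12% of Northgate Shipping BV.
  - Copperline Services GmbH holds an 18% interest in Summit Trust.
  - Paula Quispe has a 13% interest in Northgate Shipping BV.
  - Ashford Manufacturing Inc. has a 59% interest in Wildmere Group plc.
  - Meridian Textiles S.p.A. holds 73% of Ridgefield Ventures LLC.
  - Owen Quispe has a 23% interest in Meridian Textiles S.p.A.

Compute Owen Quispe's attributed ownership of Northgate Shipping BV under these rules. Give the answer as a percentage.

By spousal attribution (R2), Owen Quispe is treated as also owning Paula Quispe's interest in Meridian Textiles S.p.A, giving 23% + 57% = 80%.
By spousal attribution (R2), Owen Quispe is treated as also owning Paula Quispe's interest in Ashford Manufacturing Inc, giving 51% + 21% = 72%.
By spousal attribution (R2), Owen Quispe is treated as owning Paula Quispe's 13% interest in Northgate Shipping BV.
Chain via Meridian Textiles S.p.A. → Ridgefield Ventures LLC (R1): 80% × 73% × 53% = 30.952% of Northgate Shipping BV.
Chain via Ashford Manufacturing Inc. → Wildmere Group plc (R1): 72% × 59% × 12% = 5.0976% of Northgate Shipping BV.
Chain via Copperline Services GmbH → Summit Trust (R1): 10% × 18% × 19% = 0.342% of Northgate Shipping BV.
Direct interest in Northgate Shipping BV: 13%.
Aggregating (R3): 30.952% + 5.0976% + 0.342% + 13% = 49.3916%.

49.3916%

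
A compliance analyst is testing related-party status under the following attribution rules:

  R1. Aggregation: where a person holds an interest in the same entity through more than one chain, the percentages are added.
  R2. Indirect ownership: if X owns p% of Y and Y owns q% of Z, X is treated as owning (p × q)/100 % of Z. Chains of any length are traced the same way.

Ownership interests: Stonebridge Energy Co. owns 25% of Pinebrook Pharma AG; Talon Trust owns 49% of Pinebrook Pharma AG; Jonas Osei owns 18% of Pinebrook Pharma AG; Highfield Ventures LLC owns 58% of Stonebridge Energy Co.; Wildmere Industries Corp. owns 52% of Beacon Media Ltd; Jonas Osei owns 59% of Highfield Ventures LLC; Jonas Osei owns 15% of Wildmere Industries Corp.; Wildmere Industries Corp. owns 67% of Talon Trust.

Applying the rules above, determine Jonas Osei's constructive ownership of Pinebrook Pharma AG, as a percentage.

31.4795%

Chain via Highfield Ventures LLC → Stonebridge Energy Co. (R2): 59% × 58% × 25% = 8.555% of Pinebrook Pharma AG.
Chain via Wildmere Industries Corp. → Talon Trust (R2): 15% × 67% × 49% = 4.9245% of Pinebrook Pharma AG.
Direct interest in Pinebrook Pharma AG: 18%.
Aggregating (R1): 8.555% + 4.9245% + 18% = 31.4795%.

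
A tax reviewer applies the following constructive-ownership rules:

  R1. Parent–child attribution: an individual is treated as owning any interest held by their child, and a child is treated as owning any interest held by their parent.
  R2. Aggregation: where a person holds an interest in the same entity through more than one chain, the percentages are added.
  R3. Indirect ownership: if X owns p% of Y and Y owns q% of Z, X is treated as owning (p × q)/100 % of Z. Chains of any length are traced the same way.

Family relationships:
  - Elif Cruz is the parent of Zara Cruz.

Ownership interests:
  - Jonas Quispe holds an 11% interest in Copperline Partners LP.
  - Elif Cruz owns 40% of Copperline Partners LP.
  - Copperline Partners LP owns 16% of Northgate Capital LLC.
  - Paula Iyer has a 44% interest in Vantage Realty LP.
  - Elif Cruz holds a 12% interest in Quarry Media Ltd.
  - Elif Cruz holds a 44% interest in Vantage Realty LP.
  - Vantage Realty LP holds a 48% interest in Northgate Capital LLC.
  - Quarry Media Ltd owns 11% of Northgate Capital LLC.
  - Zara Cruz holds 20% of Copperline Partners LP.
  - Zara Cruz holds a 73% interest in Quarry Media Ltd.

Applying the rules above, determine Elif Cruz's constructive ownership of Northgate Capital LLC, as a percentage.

By parent–child attribution (R1), Elif Cruz is treated as also owning Zara Cruz's interest in Copperline Partners LP, giving 40% + 20% = 60%.
By parent–child attribution (R1), Elif Cruz is treated as also owning Zara Cruz's interest in Quarry Media Ltd, giving 12% + 73% = 85%.
Chain via Copperline Partners LP (R3): 60% × 16% = 9.6% of Northgate Capital LLC.
Chain via Vantage Realty LP (R3): 44% × 48% = 21.12% of Northgate Capital LLC.
Chain via Quarry Media Ltd (R3): 85% × 11% = 9.35% of Northgate Capital LLC.
Aggregating (R2): 9.6% + 21.12% + 9.35% = 40.07%.

40.07%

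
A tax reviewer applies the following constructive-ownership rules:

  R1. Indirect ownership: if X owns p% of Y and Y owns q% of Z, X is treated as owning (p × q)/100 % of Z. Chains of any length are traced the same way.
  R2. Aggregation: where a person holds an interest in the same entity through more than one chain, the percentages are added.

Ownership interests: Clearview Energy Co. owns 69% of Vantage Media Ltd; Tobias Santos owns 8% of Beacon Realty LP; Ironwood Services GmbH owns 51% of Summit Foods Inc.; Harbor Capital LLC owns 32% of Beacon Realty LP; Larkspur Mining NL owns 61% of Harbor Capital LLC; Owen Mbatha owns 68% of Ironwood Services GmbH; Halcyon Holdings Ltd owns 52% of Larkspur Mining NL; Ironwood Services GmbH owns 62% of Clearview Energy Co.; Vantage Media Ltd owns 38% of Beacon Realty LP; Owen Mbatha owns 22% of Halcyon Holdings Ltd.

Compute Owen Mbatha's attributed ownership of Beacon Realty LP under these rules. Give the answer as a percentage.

13.28744%

Chain via Ironwood Services GmbH → Clearview Energy Co. → Vantage Media Ltd (R1): 68% × 62% × 69% × 38% = 11.054352% of Beacon Realty LP.
Chain via Halcyon Holdings Ltd → Larkspur Mining NL → Harbor Capital LLC (R1): 22% × 52% × 61% × 32% = 2.233088% of Beacon Realty LP.
Aggregating (R2): 11.054352% + 2.233088% = 13.28744%.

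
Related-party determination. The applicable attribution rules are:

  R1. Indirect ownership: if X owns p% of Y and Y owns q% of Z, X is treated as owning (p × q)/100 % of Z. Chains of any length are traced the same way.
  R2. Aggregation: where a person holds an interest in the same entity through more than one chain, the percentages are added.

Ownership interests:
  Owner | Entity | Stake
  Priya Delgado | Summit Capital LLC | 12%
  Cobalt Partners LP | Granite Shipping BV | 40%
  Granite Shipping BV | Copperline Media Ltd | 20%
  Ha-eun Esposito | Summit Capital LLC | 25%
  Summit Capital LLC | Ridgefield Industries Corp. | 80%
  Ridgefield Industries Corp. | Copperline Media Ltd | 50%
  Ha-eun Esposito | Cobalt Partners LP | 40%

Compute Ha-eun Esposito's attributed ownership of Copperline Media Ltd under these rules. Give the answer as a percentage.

Chain via Cobalt Partners LP → Granite Shipping BV (R1): 40% × 40% × 20% = 3.2% of Copperline Media Ltd.
Chain via Summit Capital LLC → Ridgefield Industries Corp. (R1): 25% × 80% × 50% = 10% of Copperline Media Ltd.
Aggregating (R2): 3.2% + 10% = 13.2%.

13.2%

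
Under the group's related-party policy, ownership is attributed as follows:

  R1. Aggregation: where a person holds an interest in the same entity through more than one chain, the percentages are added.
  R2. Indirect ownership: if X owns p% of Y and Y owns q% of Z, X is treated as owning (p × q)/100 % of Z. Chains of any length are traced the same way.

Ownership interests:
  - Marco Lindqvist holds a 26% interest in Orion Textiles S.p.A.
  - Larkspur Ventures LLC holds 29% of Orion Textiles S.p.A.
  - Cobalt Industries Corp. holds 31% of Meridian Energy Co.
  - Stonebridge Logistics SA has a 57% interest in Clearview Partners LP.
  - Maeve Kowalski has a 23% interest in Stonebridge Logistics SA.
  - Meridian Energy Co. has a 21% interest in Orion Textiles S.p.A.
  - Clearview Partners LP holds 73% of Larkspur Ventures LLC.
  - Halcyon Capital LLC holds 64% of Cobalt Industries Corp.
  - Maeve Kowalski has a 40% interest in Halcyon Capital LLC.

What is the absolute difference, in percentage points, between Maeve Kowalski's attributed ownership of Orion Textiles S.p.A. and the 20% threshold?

Chain via Halcyon Capital LLC → Cobalt Industries Corp. → Meridian Energy Co. (R2): 40% × 64% × 31% × 21% = 1.66656% of Orion Textiles S.p.A.
Chain via Stonebridge Logistics SA → Clearview Partners LP → Larkspur Ventures LLC (R2): 23% × 57% × 73% × 29% = 2.775387% of Orion Textiles S.p.A.
Aggregating (R1): 1.66656% + 2.775387% = 4.441947%.
4.441947% falls short of the 20% threshold by 15.558053 percentage points.

15.558053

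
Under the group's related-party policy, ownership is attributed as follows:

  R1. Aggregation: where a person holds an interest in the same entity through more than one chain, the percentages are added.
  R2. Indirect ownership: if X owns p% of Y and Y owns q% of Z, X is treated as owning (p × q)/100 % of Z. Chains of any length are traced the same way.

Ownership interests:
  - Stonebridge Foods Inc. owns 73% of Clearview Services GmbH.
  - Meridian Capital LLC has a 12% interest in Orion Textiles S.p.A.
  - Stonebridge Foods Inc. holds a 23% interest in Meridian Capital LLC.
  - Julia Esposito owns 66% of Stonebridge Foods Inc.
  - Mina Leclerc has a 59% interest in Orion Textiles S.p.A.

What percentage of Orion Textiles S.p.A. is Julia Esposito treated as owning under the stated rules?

1.8216%

Chain via Stonebridge Foods Inc. → Meridian Capital LLC (R2): 66% × 23% × 12% = 1.8216% of Orion Textiles S.p.A.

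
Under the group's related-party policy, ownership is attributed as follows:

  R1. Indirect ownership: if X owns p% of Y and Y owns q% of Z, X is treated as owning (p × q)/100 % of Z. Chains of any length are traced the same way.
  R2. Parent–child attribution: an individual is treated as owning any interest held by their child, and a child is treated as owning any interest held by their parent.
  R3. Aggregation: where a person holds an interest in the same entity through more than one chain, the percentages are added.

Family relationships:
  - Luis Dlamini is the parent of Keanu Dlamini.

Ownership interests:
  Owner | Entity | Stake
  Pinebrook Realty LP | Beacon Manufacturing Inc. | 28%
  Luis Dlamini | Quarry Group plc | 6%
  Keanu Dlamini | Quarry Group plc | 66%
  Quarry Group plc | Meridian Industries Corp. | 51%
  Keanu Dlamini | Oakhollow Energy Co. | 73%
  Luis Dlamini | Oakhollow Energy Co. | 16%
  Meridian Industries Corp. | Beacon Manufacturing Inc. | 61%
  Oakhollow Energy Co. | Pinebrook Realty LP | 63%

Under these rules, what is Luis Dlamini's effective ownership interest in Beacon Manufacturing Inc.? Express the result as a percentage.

38.0988%

By parent–child attribution (R2), Luis Dlamini is treated as also owning Keanu Dlamini's interest in Oakhollow Energy Co, giving 16% + 73% = 89%.
By parent–child attribution (R2), Luis Dlamini is treated as also owning Keanu Dlamini's interest in Quarry Group plc, giving 6% + 66% = 72%.
Chain via Oakhollow Energy Co. → Pinebrook Realty LP (R1): 89% × 63% × 28% = 15.6996% of Beacon Manufacturing Inc.
Chain via Quarry Group plc → Meridian Industries Corp. (R1): 72% × 51% × 61% = 22.3992% of Beacon Manufacturing Inc.
Aggregating (R3): 15.6996% + 22.3992% = 38.0988%.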